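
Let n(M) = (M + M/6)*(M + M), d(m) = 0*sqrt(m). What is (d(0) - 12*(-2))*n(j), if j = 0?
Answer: 0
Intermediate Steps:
d(m) = 0
n(M) = 7*M**2/3 (n(M) = (M + M*(1/6))*(2*M) = (M + M/6)*(2*M) = (7*M/6)*(2*M) = 7*M**2/3)
(d(0) - 12*(-2))*n(j) = (0 - 12*(-2))*((7/3)*0**2) = (0 + 24)*((7/3)*0) = 24*0 = 0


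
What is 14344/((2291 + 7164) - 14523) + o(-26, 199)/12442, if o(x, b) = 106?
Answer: -22241355/7882007 ≈ -2.8218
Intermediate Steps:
14344/((2291 + 7164) - 14523) + o(-26, 199)/12442 = 14344/((2291 + 7164) - 14523) + 106/12442 = 14344/(9455 - 14523) + 106*(1/12442) = 14344/(-5068) + 53/6221 = 14344*(-1/5068) + 53/6221 = -3586/1267 + 53/6221 = -22241355/7882007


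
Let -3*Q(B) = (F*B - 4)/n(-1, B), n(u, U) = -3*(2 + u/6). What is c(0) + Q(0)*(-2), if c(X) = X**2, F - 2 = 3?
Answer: 16/33 ≈ 0.48485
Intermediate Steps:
F = 5 (F = 2 + 3 = 5)
n(u, U) = -6 - u/2 (n(u, U) = -3*(2 + u*(1/6)) = -3*(2 + u/6) = -6 - u/2)
Q(B) = -8/33 + 10*B/33 (Q(B) = -(5*B - 4)/(3*(-6 - 1/2*(-1))) = -(-4 + 5*B)/(3*(-6 + 1/2)) = -(-4 + 5*B)/(3*(-11/2)) = -(-4 + 5*B)*(-2)/(3*11) = -(8/11 - 10*B/11)/3 = -8/33 + 10*B/33)
c(0) + Q(0)*(-2) = 0**2 + (-8/33 + (10/33)*0)*(-2) = 0 + (-8/33 + 0)*(-2) = 0 - 8/33*(-2) = 0 + 16/33 = 16/33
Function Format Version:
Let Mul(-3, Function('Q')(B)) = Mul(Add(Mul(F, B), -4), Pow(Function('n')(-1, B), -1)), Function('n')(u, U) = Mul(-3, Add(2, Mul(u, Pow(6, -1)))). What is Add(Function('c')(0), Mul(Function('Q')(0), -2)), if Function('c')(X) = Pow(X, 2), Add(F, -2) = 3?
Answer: Rational(16, 33) ≈ 0.48485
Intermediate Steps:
F = 5 (F = Add(2, 3) = 5)
Function('n')(u, U) = Add(-6, Mul(Rational(-1, 2), u)) (Function('n')(u, U) = Mul(-3, Add(2, Mul(u, Rational(1, 6)))) = Mul(-3, Add(2, Mul(Rational(1, 6), u))) = Add(-6, Mul(Rational(-1, 2), u)))
Function('Q')(B) = Add(Rational(-8, 33), Mul(Rational(10, 33), B)) (Function('Q')(B) = Mul(Rational(-1, 3), Mul(Add(Mul(5, B), -4), Pow(Add(-6, Mul(Rational(-1, 2), -1)), -1))) = Mul(Rational(-1, 3), Mul(Add(-4, Mul(5, B)), Pow(Add(-6, Rational(1, 2)), -1))) = Mul(Rational(-1, 3), Mul(Add(-4, Mul(5, B)), Pow(Rational(-11, 2), -1))) = Mul(Rational(-1, 3), Mul(Add(-4, Mul(5, B)), Rational(-2, 11))) = Mul(Rational(-1, 3), Add(Rational(8, 11), Mul(Rational(-10, 11), B))) = Add(Rational(-8, 33), Mul(Rational(10, 33), B)))
Add(Function('c')(0), Mul(Function('Q')(0), -2)) = Add(Pow(0, 2), Mul(Add(Rational(-8, 33), Mul(Rational(10, 33), 0)), -2)) = Add(0, Mul(Add(Rational(-8, 33), 0), -2)) = Add(0, Mul(Rational(-8, 33), -2)) = Add(0, Rational(16, 33)) = Rational(16, 33)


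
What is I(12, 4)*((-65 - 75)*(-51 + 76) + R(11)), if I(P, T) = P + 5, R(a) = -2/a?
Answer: -654534/11 ≈ -59503.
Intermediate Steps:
I(P, T) = 5 + P
I(12, 4)*((-65 - 75)*(-51 + 76) + R(11)) = (5 + 12)*((-65 - 75)*(-51 + 76) - 2/11) = 17*(-140*25 - 2*1/11) = 17*(-3500 - 2/11) = 17*(-38502/11) = -654534/11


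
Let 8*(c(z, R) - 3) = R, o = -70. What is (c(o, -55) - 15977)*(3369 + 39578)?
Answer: -5490645109/8 ≈ -6.8633e+8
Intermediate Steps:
c(z, R) = 3 + R/8
(c(o, -55) - 15977)*(3369 + 39578) = ((3 + (⅛)*(-55)) - 15977)*(3369 + 39578) = ((3 - 55/8) - 15977)*42947 = (-31/8 - 15977)*42947 = -127847/8*42947 = -5490645109/8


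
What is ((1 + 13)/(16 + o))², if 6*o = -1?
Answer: 7056/9025 ≈ 0.78183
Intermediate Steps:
o = -⅙ (o = (⅙)*(-1) = -⅙ ≈ -0.16667)
((1 + 13)/(16 + o))² = ((1 + 13)/(16 - ⅙))² = (14/(95/6))² = (14*(6/95))² = (84/95)² = 7056/9025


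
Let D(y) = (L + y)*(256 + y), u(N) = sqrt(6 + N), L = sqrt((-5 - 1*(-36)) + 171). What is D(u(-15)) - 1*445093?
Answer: -445102 + 768*I + sqrt(202)*(256 + 3*I) ≈ -4.4146e+5 + 810.64*I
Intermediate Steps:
L = sqrt(202) (L = sqrt((-5 + 36) + 171) = sqrt(31 + 171) = sqrt(202) ≈ 14.213)
D(y) = (256 + y)*(y + sqrt(202)) (D(y) = (sqrt(202) + y)*(256 + y) = (y + sqrt(202))*(256 + y) = (256 + y)*(y + sqrt(202)))
D(u(-15)) - 1*445093 = ((sqrt(6 - 15))**2 + 256*sqrt(6 - 15) + 256*sqrt(202) + sqrt(6 - 15)*sqrt(202)) - 1*445093 = ((sqrt(-9))**2 + 256*sqrt(-9) + 256*sqrt(202) + sqrt(-9)*sqrt(202)) - 445093 = ((3*I)**2 + 256*(3*I) + 256*sqrt(202) + (3*I)*sqrt(202)) - 445093 = (-9 + 768*I + 256*sqrt(202) + 3*I*sqrt(202)) - 445093 = (-9 + 256*sqrt(202) + 768*I + 3*I*sqrt(202)) - 445093 = -445102 + 256*sqrt(202) + 768*I + 3*I*sqrt(202)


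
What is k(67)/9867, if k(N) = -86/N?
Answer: -86/661089 ≈ -0.00013009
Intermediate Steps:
k(67)/9867 = -86/67/9867 = -86*1/67*(1/9867) = -86/67*1/9867 = -86/661089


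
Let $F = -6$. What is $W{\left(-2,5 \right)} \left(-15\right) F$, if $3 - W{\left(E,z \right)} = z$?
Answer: $-180$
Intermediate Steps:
$W{\left(E,z \right)} = 3 - z$
$W{\left(-2,5 \right)} \left(-15\right) F = \left(3 - 5\right) \left(-15\right) \left(-6\right) = \left(-2\right) \left(-15\right) \left(-6\right) = 30 \left(-6\right) = -180$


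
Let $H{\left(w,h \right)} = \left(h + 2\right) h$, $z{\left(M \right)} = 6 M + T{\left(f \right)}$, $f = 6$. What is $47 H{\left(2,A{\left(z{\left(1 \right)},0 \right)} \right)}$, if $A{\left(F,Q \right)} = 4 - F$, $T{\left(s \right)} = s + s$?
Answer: $7896$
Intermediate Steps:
$T{\left(s \right)} = 2 s$
$z{\left(M \right)} = 12 + 6 M$ ($z{\left(M \right)} = 6 M + 2 \cdot 6 = 6 M + 12 = 12 + 6 M$)
$H{\left(w,h \right)} = h \left(2 + h\right)$ ($H{\left(w,h \right)} = \left(2 + h\right) h = h \left(2 + h\right)$)
$47 H{\left(2,A{\left(z{\left(1 \right)},0 \right)} \right)} = 47 \left(4 - \left(12 + 6 \cdot 1\right)\right) \left(2 - \left(8 + 6\right)\right) = 47 \left(4 - \left(12 + 6\right)\right) \left(2 + \left(4 - \left(12 + 6\right)\right)\right) = 47 \left(4 - 18\right) \left(2 + \left(4 - 18\right)\right) = 47 \left(- 14 \left(2 - 14\right)\right) = 47 \left(\left(-14\right) \left(-12\right)\right) = 47 \cdot 168 = 7896$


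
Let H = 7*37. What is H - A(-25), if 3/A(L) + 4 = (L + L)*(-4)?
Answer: 50761/196 ≈ 258.98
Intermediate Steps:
A(L) = 3/(-4 - 8*L) (A(L) = 3/(-4 + (L + L)*(-4)) = 3/(-4 + (2*L)*(-4)) = 3/(-4 - 8*L))
H = 259
H - A(-25) = 259 - (-3)/(4 + 8*(-25)) = 259 - (-3)/(4 - 200) = 259 - (-3)/(-196) = 259 - (-3)*(-1)/196 = 259 - 1*3/196 = 259 - 3/196 = 50761/196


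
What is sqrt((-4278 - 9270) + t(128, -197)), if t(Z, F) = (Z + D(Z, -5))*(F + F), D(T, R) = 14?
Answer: 2*I*sqrt(17374) ≈ 263.62*I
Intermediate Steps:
t(Z, F) = 2*F*(14 + Z) (t(Z, F) = (Z + 14)*(F + F) = (14 + Z)*(2*F) = 2*F*(14 + Z))
sqrt((-4278 - 9270) + t(128, -197)) = sqrt((-4278 - 9270) + 2*(-197)*(14 + 128)) = sqrt(-13548 + 2*(-197)*142) = sqrt(-13548 - 55948) = sqrt(-69496) = 2*I*sqrt(17374)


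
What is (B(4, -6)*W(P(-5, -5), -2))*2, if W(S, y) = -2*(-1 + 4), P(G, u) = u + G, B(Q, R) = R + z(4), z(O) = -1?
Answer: 84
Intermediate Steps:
B(Q, R) = -1 + R (B(Q, R) = R - 1 = -1 + R)
P(G, u) = G + u
W(S, y) = -6 (W(S, y) = -2*3 = -6)
(B(4, -6)*W(P(-5, -5), -2))*2 = ((-1 - 6)*(-6))*2 = -7*(-6)*2 = 42*2 = 84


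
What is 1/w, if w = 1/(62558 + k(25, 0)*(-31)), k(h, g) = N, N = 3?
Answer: 62465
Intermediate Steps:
k(h, g) = 3
w = 1/62465 (w = 1/(62558 + 3*(-31)) = 1/(62558 - 93) = 1/62465 ≈ 1.6009e-5)
1/w = 1/(1/62465) = 62465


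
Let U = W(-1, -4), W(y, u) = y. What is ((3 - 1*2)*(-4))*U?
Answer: 4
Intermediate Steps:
U = -1
((3 - 1*2)*(-4))*U = ((3 - 1*2)*(-4))*(-1) = ((3 - 2)*(-4))*(-1) = (1*(-4))*(-1) = -4*(-1) = 4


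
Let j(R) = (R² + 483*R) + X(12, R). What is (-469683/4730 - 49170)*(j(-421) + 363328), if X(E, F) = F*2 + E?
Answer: -39197498213034/2365 ≈ -1.6574e+10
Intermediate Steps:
X(E, F) = E + 2*F (X(E, F) = 2*F + E = E + 2*F)
j(R) = 12 + R² + 485*R (j(R) = (R² + 483*R) + (12 + 2*R) = 12 + R² + 485*R)
(-469683/4730 - 49170)*(j(-421) + 363328) = (-469683/4730 - 49170)*((12 + (-421)² + 485*(-421)) + 363328) = (-469683*1/4730 - 49170)*((12 + 177241 - 204185) + 363328) = (-469683/4730 - 49170)*(-26932 + 363328) = -233043783/4730*336396 = -39197498213034/2365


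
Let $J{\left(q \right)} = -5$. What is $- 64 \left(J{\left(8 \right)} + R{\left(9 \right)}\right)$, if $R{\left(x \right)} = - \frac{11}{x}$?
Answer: $\frac{3584}{9} \approx 398.22$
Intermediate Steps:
$- 64 \left(J{\left(8 \right)} + R{\left(9 \right)}\right) = - 64 \left(-5 - \frac{11}{9}\right) = \left(-64\right) \left(- \frac{56}{9}\right) = \frac{3584}{9}$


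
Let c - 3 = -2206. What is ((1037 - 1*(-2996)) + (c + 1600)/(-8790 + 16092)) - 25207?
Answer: -51537717/2434 ≈ -21174.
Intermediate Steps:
c = -2203 (c = 3 - 2206 = -2203)
((1037 - 1*(-2996)) + (c + 1600)/(-8790 + 16092)) - 25207 = ((1037 - 1*(-2996)) + (-2203 + 1600)/(-8790 + 16092)) - 25207 = ((1037 + 2996) - 603/7302) - 25207 = (4033 - 603*1/7302) - 25207 = (4033 - 201/2434) - 25207 = 9816121/2434 - 25207 = -51537717/2434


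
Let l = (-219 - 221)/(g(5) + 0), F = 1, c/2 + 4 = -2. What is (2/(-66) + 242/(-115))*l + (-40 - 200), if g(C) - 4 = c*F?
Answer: -24661/69 ≈ -357.41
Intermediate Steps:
c = -12 (c = -8 + 2*(-2) = -8 - 4 = -12)
g(C) = -8 (g(C) = 4 - 12*1 = 4 - 12 = -8)
l = 55 (l = (-219 - 221)/(-8 + 0) = -440/(-8) = -440*(-⅛) = 55)
(2/(-66) + 242/(-115))*l + (-40 - 200) = (2/(-66) + 242/(-115))*55 + (-40 - 200) = (2*(-1/66) + 242*(-1/115))*55 - 240 = (-1/33 - 242/115)*55 - 240 = -8101/3795*55 - 240 = -8101/69 - 240 = -24661/69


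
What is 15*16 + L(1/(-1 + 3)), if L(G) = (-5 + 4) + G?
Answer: 479/2 ≈ 239.50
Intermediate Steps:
L(G) = -1 + G
15*16 + L(1/(-1 + 3)) = 15*16 + (-1 + 1/(-1 + 3)) = 240 + (-1 + 1/2) = 240 + (-1 + ½) = 240 - ½ = 479/2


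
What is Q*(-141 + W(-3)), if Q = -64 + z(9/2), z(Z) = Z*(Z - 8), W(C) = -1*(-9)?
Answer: 10527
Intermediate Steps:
W(C) = 9
z(Z) = Z*(-8 + Z)
Q = -319/4 (Q = -64 + (9/2)*(-8 + 9/2) = -64 + (9*(½))*(-8 + 9*(½)) = -64 + 9*(-8 + 9/2)/2 = -64 + (9/2)*(-7/2) = -64 - 63/4 = -319/4 ≈ -79.750)
Q*(-141 + W(-3)) = -319*(-141 + 9)/4 = -319/4*(-132) = 10527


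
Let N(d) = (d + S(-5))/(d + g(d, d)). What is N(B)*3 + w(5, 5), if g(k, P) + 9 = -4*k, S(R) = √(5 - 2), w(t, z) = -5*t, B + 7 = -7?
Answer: -289/11 + √3/11 ≈ -26.115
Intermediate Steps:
B = -14 (B = -7 - 7 = -14)
S(R) = √3
g(k, P) = -9 - 4*k
N(d) = (d + √3)/(-9 - 3*d) (N(d) = (d + √3)/(d + (-9 - 4*d)) = (d + √3)/(-9 - 3*d))
N(B)*3 + w(5, 5) = ((-1*(-14) - √3)/(3*(3 - 14)))*3 - 5*5 = ((⅓)*(14 - √3)/(-11))*3 - 25 = ((⅓)*(-1/11)*(14 - √3))*3 - 25 = (-14/33 + √3/33)*3 - 25 = (-14/11 + √3/11) - 25 = -289/11 + √3/11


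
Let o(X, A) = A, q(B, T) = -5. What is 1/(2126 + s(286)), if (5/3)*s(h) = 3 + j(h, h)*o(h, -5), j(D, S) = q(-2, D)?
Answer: 5/10714 ≈ 0.00046668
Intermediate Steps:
j(D, S) = -5
s(h) = 84/5 (s(h) = 3*(3 - 5*(-5))/5 = 3*(3 + 25)/5 = (⅗)*28 = 84/5)
1/(2126 + s(286)) = 1/(2126 + 84/5) = 1/(10714/5) = 5/10714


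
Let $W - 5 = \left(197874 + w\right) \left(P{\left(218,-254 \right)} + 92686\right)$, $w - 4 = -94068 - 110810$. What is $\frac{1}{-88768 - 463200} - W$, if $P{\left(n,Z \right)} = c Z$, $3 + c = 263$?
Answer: $\frac{102954172536159}{551968} \approx 1.8652 \cdot 10^{8}$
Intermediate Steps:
$c = 260$ ($c = -3 + 263 = 260$)
$w = -204874$ ($w = 4 - 204878 = -204874$)
$P{\left(n,Z \right)} = 260 Z$
$W = -186521995$ ($W = 5 + \left(197874 - 204874\right) \left(260 \left(-254\right) + 92686\right) = 5 - 7000 \left(-66040 + 92686\right) = 5 - 186522000 = -186521995$)
$\frac{1}{-88768 - 463200} - W = \frac{1}{-88768 - 463200} - -186521995 = \frac{1}{-551968} + 186521995 = - \frac{1}{551968} + 186521995 = \frac{102954172536159}{551968}$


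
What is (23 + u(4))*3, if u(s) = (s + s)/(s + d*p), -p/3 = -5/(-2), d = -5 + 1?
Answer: 1185/17 ≈ 69.706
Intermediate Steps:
d = -4
p = -15/2 (p = -(-15)/(-2) = -(-15)*(-1)/2 = -3*5/2 = -15/2 ≈ -7.5000)
u(s) = 2*s/(30 + s) (u(s) = (s + s)/(s - 4*(-15/2)) = (2*s)/(s + 30) = (2*s)/(30 + s) = 2*s/(30 + s))
(23 + u(4))*3 = (23 + 2*4/(30 + 4))*3 = (23 + 2*4/34)*3 = (23 + 2*4*(1/34))*3 = (23 + 4/17)*3 = (395/17)*3 = 1185/17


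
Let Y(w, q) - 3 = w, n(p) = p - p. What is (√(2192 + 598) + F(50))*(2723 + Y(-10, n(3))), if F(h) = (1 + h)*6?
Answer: 831096 + 8148*√310 ≈ 9.7456e+5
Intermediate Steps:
n(p) = 0
Y(w, q) = 3 + w
F(h) = 6 + 6*h
(√(2192 + 598) + F(50))*(2723 + Y(-10, n(3))) = (√(2192 + 598) + (6 + 6*50))*(2723 + (3 - 10)) = (√2790 + (6 + 300))*(2723 - 7) = (3*√310 + 306)*2716 = (306 + 3*√310)*2716 = 831096 + 8148*√310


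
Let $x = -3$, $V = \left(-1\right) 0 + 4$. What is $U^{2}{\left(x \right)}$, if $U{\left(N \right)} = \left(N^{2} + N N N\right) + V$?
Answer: $196$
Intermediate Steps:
$V = 4$ ($V = 0 + 4 = 4$)
$U{\left(N \right)} = 4 + N^{2} + N^{3}$ ($U{\left(N \right)} = \left(N^{2} + N N N\right) + 4 = \left(N^{2} + N^{2} N\right) + 4 = \left(N^{2} + N^{3}\right) + 4 = 4 + N^{2} + N^{3}$)
$U^{2}{\left(x \right)} = \left(4 + \left(-3\right)^{2} + \left(-3\right)^{3}\right)^{2} = \left(4 + 9 - 27\right)^{2} = \left(-14\right)^{2} = 196$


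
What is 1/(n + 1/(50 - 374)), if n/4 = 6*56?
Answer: 324/435455 ≈ 0.00074405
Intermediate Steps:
n = 1344 (n = 4*(6*56) = 4*336 = 1344)
1/(n + 1/(50 - 374)) = 1/(1344 + 1/(50 - 374)) = 1/(1344 + 1/(-324)) = 1/(1344 - 1/324) = 1/(435455/324) = 324/435455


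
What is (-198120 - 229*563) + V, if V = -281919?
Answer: -608966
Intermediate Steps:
(-198120 - 229*563) + V = (-198120 - 229*563) - 281919 = (-198120 - 128927) - 281919 = -327047 - 281919 = -608966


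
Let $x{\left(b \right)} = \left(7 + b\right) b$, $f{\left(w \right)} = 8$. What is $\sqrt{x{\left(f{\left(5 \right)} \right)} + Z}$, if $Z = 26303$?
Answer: $\sqrt{26423} \approx 162.55$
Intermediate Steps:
$x{\left(b \right)} = b \left(7 + b\right)$
$\sqrt{x{\left(f{\left(5 \right)} \right)} + Z} = \sqrt{8 \left(7 + 8\right) + 26303} = \sqrt{8 \cdot 15 + 26303} = \sqrt{120 + 26303} = \sqrt{26423}$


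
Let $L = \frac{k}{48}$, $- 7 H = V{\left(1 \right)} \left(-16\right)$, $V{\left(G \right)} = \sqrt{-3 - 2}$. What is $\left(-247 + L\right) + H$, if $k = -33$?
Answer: $- \frac{3963}{16} + \frac{16 i \sqrt{5}}{7} \approx -247.69 + 5.111 i$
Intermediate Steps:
$V{\left(G \right)} = i \sqrt{5}$ ($V{\left(G \right)} = \sqrt{-5} = i \sqrt{5}$)
$H = \frac{16 i \sqrt{5}}{7}$ ($H = - \frac{i \sqrt{5} \left(-16\right)}{7} = - \frac{\left(-16\right) i \sqrt{5}}{7} = \frac{16 i \sqrt{5}}{7} \approx 5.111 i$)
$L = - \frac{11}{16}$ ($L = - \frac{33}{48} = \left(-33\right) \frac{1}{48} = - \frac{11}{16} \approx -0.6875$)
$\left(-247 + L\right) + H = \left(-247 - \frac{11}{16}\right) + \frac{16 i \sqrt{5}}{7} = - \frac{3963}{16} + \frac{16 i \sqrt{5}}{7}$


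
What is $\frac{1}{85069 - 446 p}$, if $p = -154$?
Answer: $\frac{1}{153753} \approx 6.5039 \cdot 10^{-6}$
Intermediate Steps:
$\frac{1}{85069 - 446 p} = \frac{1}{85069 - -68684} = \frac{1}{85069 + 68684} = \frac{1}{153753}$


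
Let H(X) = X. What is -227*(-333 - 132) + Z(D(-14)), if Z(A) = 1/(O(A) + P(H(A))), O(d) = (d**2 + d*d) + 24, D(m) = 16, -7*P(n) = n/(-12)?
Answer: 1188549321/11260 ≈ 1.0556e+5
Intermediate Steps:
P(n) = n/84 (P(n) = -n/(7*(-12)) = -n*(-1)/(7*12) = -(-1)*n/84 = n/84)
O(d) = 24 + 2*d**2 (O(d) = (d**2 + d**2) + 24 = 2*d**2 + 24 = 24 + 2*d**2)
Z(A) = 1/(24 + 2*A**2 + A/84) (Z(A) = 1/((24 + 2*A**2) + A/84) = 1/(24 + 2*A**2 + A/84))
-227*(-333 - 132) + Z(D(-14)) = -227*(-333 - 132) + 84/(2016 + 16 + 168*16**2) = -227*(-465) + 84/(2016 + 16 + 168*256) = 105555 + 84/(2016 + 16 + 43008) = 105555 + 84/45040 = 105555 + 84*(1/45040) = 105555 + 21/11260 = 1188549321/11260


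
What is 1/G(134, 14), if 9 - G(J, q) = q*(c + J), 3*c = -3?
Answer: -1/1853 ≈ -0.00053967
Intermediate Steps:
c = -1 (c = (⅓)*(-3) = -1)
G(J, q) = 9 - q*(-1 + J)
1/G(134, 14) = 1/(9 + 14 - 1*134*14) = 1/(9 + 14 - 1876) = 1/(-1853) = -1/1853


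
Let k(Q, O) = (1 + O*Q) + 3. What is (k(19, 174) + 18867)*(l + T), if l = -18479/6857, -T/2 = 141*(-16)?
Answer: 685719603985/6857 ≈ 1.0000e+8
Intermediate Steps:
T = 4512 (T = -282*(-16) = -2*(-2256) = 4512)
l = -18479/6857 (l = -18479*1/6857 = -18479/6857 ≈ -2.6949)
k(Q, O) = 4 + O*Q
(k(19, 174) + 18867)*(l + T) = ((4 + 174*19) + 18867)*(-18479/6857 + 4512) = ((4 + 3306) + 18867)*(30920305/6857) = (3310 + 18867)*(30920305/6857) = 22177*(30920305/6857) = 685719603985/6857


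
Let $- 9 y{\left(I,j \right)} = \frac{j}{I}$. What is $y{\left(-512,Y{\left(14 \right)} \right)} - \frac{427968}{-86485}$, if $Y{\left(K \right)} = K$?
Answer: $\frac{986643667}{199261440} \approx 4.9515$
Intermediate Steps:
$y{\left(I,j \right)} = - \frac{j}{9 I}$ ($y{\left(I,j \right)} = - \frac{j \frac{1}{I}}{9} = - \frac{j}{9 I}$)
$y{\left(-512,Y{\left(14 \right)} \right)} - \frac{427968}{-86485} = \left(- \frac{1}{9}\right) 14 \frac{1}{-512} - \frac{427968}{-86485} = \left(- \frac{1}{9}\right) 14 \left(- \frac{1}{512}\right) - 427968 \left(- \frac{1}{86485}\right) = \frac{7}{2304} - - \frac{427968}{86485} = \frac{7}{2304} + \frac{427968}{86485} = \frac{986643667}{199261440}$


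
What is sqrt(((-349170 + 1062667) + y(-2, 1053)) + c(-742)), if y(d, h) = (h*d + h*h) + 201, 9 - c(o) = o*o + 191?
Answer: sqrt(1269655) ≈ 1126.8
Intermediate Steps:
c(o) = -182 - o**2 (c(o) = 9 - (o*o + 191) = 9 - (o**2 + 191) = 9 - (191 + o**2) = 9 + (-191 - o**2) = -182 - o**2)
y(d, h) = 201 + h**2 + d*h (y(d, h) = (d*h + h**2) + 201 = (h**2 + d*h) + 201 = 201 + h**2 + d*h)
sqrt(((-349170 + 1062667) + y(-2, 1053)) + c(-742)) = sqrt(((-349170 + 1062667) + (201 + 1053**2 - 2*1053)) + (-182 - 1*(-742)**2)) = sqrt((713497 + (201 + 1108809 - 2106)) + (-182 - 1*550564)) = sqrt((713497 + 1106904) + (-182 - 550564)) = sqrt(1820401 - 550746) = sqrt(1269655)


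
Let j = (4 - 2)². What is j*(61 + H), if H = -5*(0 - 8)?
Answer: 404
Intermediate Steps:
H = 40 (H = -5*(-8) = 40)
j = 4 (j = 2² = 4)
j*(61 + H) = 4*(61 + 40) = 4*101 = 404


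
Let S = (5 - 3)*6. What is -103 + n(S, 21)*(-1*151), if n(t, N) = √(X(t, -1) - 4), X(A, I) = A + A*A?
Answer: -103 - 302*√38 ≈ -1964.7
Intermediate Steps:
S = 12 (S = 2*6 = 12)
X(A, I) = A + A²
n(t, N) = √(-4 + t*(1 + t)) (n(t, N) = √(t*(1 + t) - 4) = √(-4 + t*(1 + t)))
-103 + n(S, 21)*(-1*151) = -103 + √(-4 + 12*(1 + 12))*(-1*151) = -103 + √(-4 + 12*13)*(-151) = -103 + √(-4 + 156)*(-151) = -103 + √152*(-151) = -103 + (2*√38)*(-151) = -103 - 302*√38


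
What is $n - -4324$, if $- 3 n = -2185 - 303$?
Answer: $\frac{15460}{3} \approx 5153.3$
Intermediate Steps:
$n = \frac{2488}{3}$ ($n = - \frac{-2185 - 303}{3} = \left(- \frac{1}{3}\right) \left(-2488\right) = \frac{2488}{3} \approx 829.33$)
$n - -4324 = \frac{2488}{3} - -4324 = \frac{2488}{3} + 4324 = \frac{15460}{3}$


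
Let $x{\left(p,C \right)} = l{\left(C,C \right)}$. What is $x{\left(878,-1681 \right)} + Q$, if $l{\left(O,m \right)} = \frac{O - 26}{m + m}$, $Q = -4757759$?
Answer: $- \frac{15995584051}{3362} \approx -4.7578 \cdot 10^{6}$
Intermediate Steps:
$l{\left(O,m \right)} = \frac{-26 + O}{2 m}$
$x{\left(p,C \right)} = \frac{-26 + C}{2 C}$
$x{\left(878,-1681 \right)} + Q = \frac{-26 - 1681}{2 \left(-1681\right)} - 4757759 = \frac{1}{2} \left(- \frac{1}{1681}\right) \left(-1707\right) - 4757759 = \frac{1707}{3362} - 4757759 = - \frac{15995584051}{3362}$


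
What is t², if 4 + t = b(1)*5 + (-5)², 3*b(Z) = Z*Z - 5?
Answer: 1849/9 ≈ 205.44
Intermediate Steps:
b(Z) = -5/3 + Z²/3 (b(Z) = (Z*Z - 5)/3 = (Z² - 5)/3 = (-5 + Z²)/3 = -5/3 + Z²/3)
t = 43/3 (t = -4 + ((-5/3 + (⅓)*1²)*5 + (-5)²) = -4 + ((-5/3 + (⅓)*1)*5 + 25) = -4 + ((-5/3 + ⅓)*5 + 25) = -4 + (-4/3*5 + 25) = -4 + (-20/3 + 25) = -4 + 55/3 = 43/3 ≈ 14.333)
t² = (43/3)² = 1849/9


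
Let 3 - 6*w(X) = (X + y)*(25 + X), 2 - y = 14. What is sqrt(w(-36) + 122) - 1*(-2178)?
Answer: 2178 + sqrt(138)/2 ≈ 2183.9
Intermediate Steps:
y = -12 (y = 2 - 1*14 = 2 - 14 = -12)
w(X) = 1/2 - (-12 + X)*(25 + X)/6 (w(X) = 1/2 - (X - 12)*(25 + X)/6 = 1/2 - (-12 + X)*(25 + X)/6)
sqrt(w(-36) + 122) - 1*(-2178) = sqrt((101/2 - 13/6*(-36) - 1/6*(-36)**2) + 122) - 1*(-2178) = sqrt((101/2 + 78 - 1/6*1296) + 122) + 2178 = sqrt((101/2 + 78 - 216) + 122) + 2178 = sqrt(-175/2 + 122) + 2178 = sqrt(69/2) + 2178 = sqrt(138)/2 + 2178 = 2178 + sqrt(138)/2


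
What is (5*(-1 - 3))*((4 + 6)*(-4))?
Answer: 800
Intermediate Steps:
(5*(-1 - 3))*((4 + 6)*(-4)) = (5*(-4))*(10*(-4)) = -20*(-40) = 800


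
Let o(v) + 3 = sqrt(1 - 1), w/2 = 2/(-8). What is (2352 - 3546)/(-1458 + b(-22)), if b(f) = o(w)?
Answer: 398/487 ≈ 0.81725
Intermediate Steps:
w = -1/2 (w = 2*(2/(-8)) = 2*(2*(-1/8)) = 2*(-1/4) = -1/2 ≈ -0.50000)
o(v) = -3 (o(v) = -3 + sqrt(1 - 1) = -3 + sqrt(0) = -3 + 0 = -3)
b(f) = -3
(2352 - 3546)/(-1458 + b(-22)) = (2352 - 3546)/(-1458 - 3) = -1194/(-1461) = -1194*(-1/1461) = 398/487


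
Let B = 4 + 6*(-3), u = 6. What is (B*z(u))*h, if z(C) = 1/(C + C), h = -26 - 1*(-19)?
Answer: 49/6 ≈ 8.1667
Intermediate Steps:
h = -7 (h = -26 + 19 = -7)
B = -14 (B = 4 - 18 = -14)
z(C) = 1/(2*C)
(B*z(u))*h = -7/6*(-7) = 49/6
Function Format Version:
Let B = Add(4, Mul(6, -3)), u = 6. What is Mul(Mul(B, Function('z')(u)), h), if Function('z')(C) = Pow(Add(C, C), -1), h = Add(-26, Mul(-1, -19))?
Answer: Rational(49, 6) ≈ 8.1667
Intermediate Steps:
h = -7 (h = Add(-26, 19) = -7)
B = -14 (B = Add(4, -18) = -14)
Function('z')(C) = Mul(Rational(1, 2), Pow(C, -1)) (Function('z')(C) = Pow(Mul(2, C), -1) = Mul(Rational(1, 2), Pow(C, -1)))
Mul(Mul(B, Function('z')(u)), h) = Mul(Mul(-14, Mul(Rational(1, 2), Pow(6, -1))), -7) = Mul(Mul(-14, Mul(Rational(1, 2), Rational(1, 6))), -7) = Mul(Mul(-14, Rational(1, 12)), -7) = Mul(Rational(-7, 6), -7) = Rational(49, 6)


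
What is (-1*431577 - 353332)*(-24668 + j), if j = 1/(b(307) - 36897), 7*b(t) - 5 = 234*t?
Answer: 3609799045878795/186436 ≈ 1.9362e+10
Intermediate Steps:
b(t) = 5/7 + 234*t/7 (b(t) = 5/7 + (234*t)/7 = 5/7 + 234*t/7)
j = -7/186436 (j = 1/((5/7 + (234/7)*307) - 36897) = 1/((5/7 + 71838/7) - 36897) = 1/(71843/7 - 36897) = 1/(-186436/7) = -7/186436 ≈ -3.7546e-5)
(-1*431577 - 353332)*(-24668 + j) = (-1*431577 - 353332)*(-24668 - 7/186436) = (-431577 - 353332)*(-4599003255/186436) = -784909*(-4599003255/186436) = 3609799045878795/186436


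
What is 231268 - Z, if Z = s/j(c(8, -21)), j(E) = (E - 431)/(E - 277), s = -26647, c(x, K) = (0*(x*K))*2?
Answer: 107057727/431 ≈ 2.4839e+5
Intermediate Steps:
c(x, K) = 0 (c(x, K) = (0*(K*x))*2 = 0*2 = 0)
j(E) = (-431 + E)/(-277 + E)
Z = -7381219/431 (Z = -26647*(-277 + 0)/(-431 + 0) = -26647/(-431/(-277)) = -26647/((-1/277*(-431))) = -26647/431/277 = -26647*277/431 = -7381219/431 ≈ -17126.)
231268 - Z = 231268 - 1*(-7381219/431) = 231268 + 7381219/431 = 107057727/431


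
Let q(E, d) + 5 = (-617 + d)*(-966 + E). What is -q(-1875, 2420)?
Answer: 5122328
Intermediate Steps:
q(E, d) = -5 + (-966 + E)*(-617 + d) (q(E, d) = -5 + (-617 + d)*(-966 + E) = -5 + (-966 + E)*(-617 + d))
-q(-1875, 2420) = -(596017 - 966*2420 - 617*(-1875) - 1875*2420) = -(596017 - 2337720 + 1156875 - 4537500) = -1*(-5122328) = 5122328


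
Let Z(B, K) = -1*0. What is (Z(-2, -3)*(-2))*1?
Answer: 0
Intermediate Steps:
Z(B, K) = 0
(Z(-2, -3)*(-2))*1 = (0*(-2))*1 = 0*1 = 0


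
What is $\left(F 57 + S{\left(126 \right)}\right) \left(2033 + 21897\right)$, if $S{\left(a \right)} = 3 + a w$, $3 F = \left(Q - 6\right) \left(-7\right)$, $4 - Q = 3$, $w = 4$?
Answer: $28045960$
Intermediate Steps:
$Q = 1$ ($Q = 4 - 3 = 1$)
$F = \frac{35}{3}$ ($F = \frac{\left(1 - 6\right) \left(-7\right)}{3} = \frac{\left(-5\right) \left(-7\right)}{3} = \frac{1}{3} \cdot 35 = \frac{35}{3} \approx 11.667$)
$S{\left(a \right)} = 3 + 4 a$ ($S{\left(a \right)} = 3 + a 4 = 3 + 4 a$)
$\left(F 57 + S{\left(126 \right)}\right) \left(2033 + 21897\right) = \left(\frac{35}{3} \cdot 57 + \left(3 + 4 \cdot 126\right)\right) \left(2033 + 21897\right) = \left(665 + \left(3 + 504\right)\right) 23930 = \left(665 + 507\right) 23930 = 1172 \cdot 23930 = 28045960$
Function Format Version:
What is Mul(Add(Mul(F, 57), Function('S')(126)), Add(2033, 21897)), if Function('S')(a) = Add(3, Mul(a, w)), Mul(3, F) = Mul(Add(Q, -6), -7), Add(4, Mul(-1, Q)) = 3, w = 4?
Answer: 28045960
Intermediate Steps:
Q = 1 (Q = Add(4, Mul(-1, 3)) = Add(4, -3) = 1)
F = Rational(35, 3) (F = Mul(Rational(1, 3), Mul(Add(1, -6), -7)) = Mul(Rational(1, 3), Mul(-5, -7)) = Mul(Rational(1, 3), 35) = Rational(35, 3) ≈ 11.667)
Function('S')(a) = Add(3, Mul(4, a)) (Function('S')(a) = Add(3, Mul(a, 4)) = Add(3, Mul(4, a)))
Mul(Add(Mul(F, 57), Function('S')(126)), Add(2033, 21897)) = Mul(Add(Mul(Rational(35, 3), 57), Add(3, Mul(4, 126))), Add(2033, 21897)) = Mul(Add(665, Add(3, 504)), 23930) = Mul(Add(665, 507), 23930) = Mul(1172, 23930) = 28045960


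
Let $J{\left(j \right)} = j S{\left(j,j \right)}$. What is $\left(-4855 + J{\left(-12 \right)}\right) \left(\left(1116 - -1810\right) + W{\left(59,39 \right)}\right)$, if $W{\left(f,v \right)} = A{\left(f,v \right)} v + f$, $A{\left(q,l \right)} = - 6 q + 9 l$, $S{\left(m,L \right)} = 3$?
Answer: $-14027388$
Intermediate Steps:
$J{\left(j \right)} = 3 j$ ($J{\left(j \right)} = j 3 = 3 j$)
$W{\left(f,v \right)} = f + v \left(- 6 f + 9 v\right)$ ($W{\left(f,v \right)} = \left(- 6 f + 9 v\right) v + f = v \left(- 6 f + 9 v\right) + f = f + v \left(- 6 f + 9 v\right)$)
$\left(-4855 + J{\left(-12 \right)}\right) \left(\left(1116 - -1810\right) + W{\left(59,39 \right)}\right) = \left(-4855 + 3 \left(-12\right)\right) \left(\left(1116 - -1810\right) + \left(59 - 117 \left(\left(-3\right) 39 + 2 \cdot 59\right)\right)\right) = \left(-4855 - 36\right) \left(\left(1116 + 1810\right) + \left(59 - 117 \left(-117 + 118\right)\right)\right) = - 4891 \left(2926 + \left(59 - 117 \cdot 1\right)\right) = - 4891 \left(2926 + \left(59 - 117\right)\right) = - 4891 \left(2926 - 58\right) = \left(-4891\right) 2868 = -14027388$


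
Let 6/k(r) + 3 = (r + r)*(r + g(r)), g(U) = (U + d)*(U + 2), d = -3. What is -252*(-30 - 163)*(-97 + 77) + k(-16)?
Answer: -7784678166/8003 ≈ -9.7272e+5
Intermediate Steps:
g(U) = (-3 + U)*(2 + U) (g(U) = (U - 3)*(U + 2) = (-3 + U)*(2 + U))
k(r) = 6/(-3 + 2*r*(-6 + r²)) (k(r) = 6/(-3 + (r + r)*(r + (-6 + r² - r))) = 6/(-3 + (2*r)*(-6 + r²)) = 6/(-3 + 2*r*(-6 + r²)))
-252*(-30 - 163)*(-97 + 77) + k(-16) = -252*(-30 - 163)*(-97 + 77) + 6/(-3 - 12*(-16) + 2*(-16)³) = -(-48636)*(-20) + 6/(-3 + 192 + 2*(-4096)) = -252*3860 + 6/(-3 + 192 - 8192) = -972720 + 6/(-8003) = -972720 + 6*(-1/8003) = -972720 - 6/8003 = -7784678166/8003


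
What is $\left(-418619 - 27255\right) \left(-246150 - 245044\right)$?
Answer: $219010633556$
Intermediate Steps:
$\left(-418619 - 27255\right) \left(-246150 - 245044\right) = \left(-445874\right) \left(-491194\right) = 219010633556$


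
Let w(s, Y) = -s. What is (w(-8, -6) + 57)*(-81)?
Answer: -5265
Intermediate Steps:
(w(-8, -6) + 57)*(-81) = (-1*(-8) + 57)*(-81) = (8 + 57)*(-81) = 65*(-81) = -5265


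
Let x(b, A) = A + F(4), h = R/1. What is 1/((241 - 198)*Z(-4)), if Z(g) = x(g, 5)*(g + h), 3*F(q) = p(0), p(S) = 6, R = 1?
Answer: -1/903 ≈ -0.0011074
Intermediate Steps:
F(q) = 2 (F(q) = (1/3)*6 = 2)
h = 1 (h = 1/1 = 1*1 = 1)
x(b, A) = 2 + A (x(b, A) = A + 2 = 2 + A)
Z(g) = 7 + 7*g (Z(g) = (2 + 5)*(g + 1) = 7*(1 + g) = 7 + 7*g)
1/((241 - 198)*Z(-4)) = 1/((241 - 198)*(7 + 7*(-4))) = 1/(43*(7 - 28)) = (1/43)/(-21) = (1/43)*(-1/21) = -1/903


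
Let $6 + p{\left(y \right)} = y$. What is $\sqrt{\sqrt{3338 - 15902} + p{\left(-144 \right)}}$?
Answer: $\sqrt{-150 + 6 i \sqrt{349}} \approx 4.3159 + 12.986 i$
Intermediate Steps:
$p{\left(y \right)} = -6 + y$
$\sqrt{\sqrt{3338 - 15902} + p{\left(-144 \right)}} = \sqrt{\sqrt{3338 - 15902} - 150} = \sqrt{\sqrt{-12564} - 150} = \sqrt{6 i \sqrt{349} - 150} = \sqrt{-150 + 6 i \sqrt{349}}$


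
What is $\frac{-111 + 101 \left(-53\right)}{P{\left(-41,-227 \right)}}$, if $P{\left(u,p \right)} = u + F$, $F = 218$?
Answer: $- \frac{5464}{177} \approx -30.87$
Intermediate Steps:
$P{\left(u,p \right)} = 218 + u$ ($P{\left(u,p \right)} = u + 218 = 218 + u$)
$\frac{-111 + 101 \left(-53\right)}{P{\left(-41,-227 \right)}} = \frac{-111 + 101 \left(-53\right)}{218 - 41} = \frac{-111 - 5353}{177} = \left(-5464\right) \frac{1}{177} = - \frac{5464}{177}$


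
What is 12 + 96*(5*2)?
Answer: 972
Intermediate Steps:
12 + 96*(5*2) = 12 + 96*10 = 12 + 960 = 972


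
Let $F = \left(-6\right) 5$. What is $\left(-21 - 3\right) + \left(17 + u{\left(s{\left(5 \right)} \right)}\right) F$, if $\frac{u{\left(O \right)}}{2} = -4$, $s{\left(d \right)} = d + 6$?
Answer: $-294$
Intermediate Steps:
$s{\left(d \right)} = 6 + d$
$u{\left(O \right)} = -8$ ($u{\left(O \right)} = 2 \left(-4\right) = -8$)
$F = -30$
$\left(-21 - 3\right) + \left(17 + u{\left(s{\left(5 \right)} \right)}\right) F = \left(-21 - 3\right) + \left(17 - 8\right) \left(-30\right) = -24 + 9 \left(-30\right) = -24 - 270 = -294$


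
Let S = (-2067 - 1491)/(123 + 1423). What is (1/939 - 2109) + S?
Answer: -1532481031/725847 ≈ -2111.3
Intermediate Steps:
S = -1779/773 (S = -3558/1546 = -3558*1/1546 = -1779/773 ≈ -2.3014)
(1/939 - 2109) + S = (1/939 - 2109) - 1779/773 = -1980350/939 - 1779/773 = -1532481031/725847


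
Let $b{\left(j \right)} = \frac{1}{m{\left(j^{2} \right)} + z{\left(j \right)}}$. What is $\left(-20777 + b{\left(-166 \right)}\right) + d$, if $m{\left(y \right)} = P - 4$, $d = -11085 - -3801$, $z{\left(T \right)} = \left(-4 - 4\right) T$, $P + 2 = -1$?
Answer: $- \frac{37068580}{1321} \approx -28061.0$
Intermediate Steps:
$P = -3$ ($P = -2 - 1 = -3$)
$z{\left(T \right)} = - 8 T$
$d = -7284$ ($d = -11085 + 3801 = -7284$)
$m{\left(y \right)} = -7$ ($m{\left(y \right)} = -3 - 4 = -7$)
$b{\left(j \right)} = \frac{1}{-7 - 8 j}$
$\left(-20777 + b{\left(-166 \right)}\right) + d = \left(-20777 - \frac{1}{7 + 8 \left(-166\right)}\right) - 7284 = \left(-20777 - \frac{1}{7 - 1328}\right) - 7284 = \left(-20777 - \frac{1}{-1321}\right) - 7284 = \left(-20777 - - \frac{1}{1321}\right) - 7284 = \left(-20777 + \frac{1}{1321}\right) - 7284 = - \frac{27446416}{1321} - 7284 = - \frac{37068580}{1321}$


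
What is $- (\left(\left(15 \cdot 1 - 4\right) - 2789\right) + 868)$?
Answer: $1910$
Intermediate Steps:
$- (\left(\left(15 \cdot 1 - 4\right) - 2789\right) + 868) = - (\left(\left(15 - 4\right) - 2789\right) + 868) = - (\left(11 - 2789\right) + 868) = - (-2778 + 868) = \left(-1\right) \left(-1910\right) = 1910$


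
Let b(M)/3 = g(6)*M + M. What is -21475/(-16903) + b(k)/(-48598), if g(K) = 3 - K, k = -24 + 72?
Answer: 524255057/410725997 ≈ 1.2764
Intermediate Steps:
k = 48
b(M) = -6*M (b(M) = 3*((3 - 1*6)*M + M) = 3*((3 - 6)*M + M) = 3*(-3*M + M) = 3*(-2*M) = -6*M)
-21475/(-16903) + b(k)/(-48598) = -21475/(-16903) - 6*48/(-48598) = -21475*(-1/16903) - 288*(-1/48598) = 21475/16903 + 144/24299 = 524255057/410725997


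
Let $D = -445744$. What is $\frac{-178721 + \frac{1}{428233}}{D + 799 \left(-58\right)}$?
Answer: $\frac{38267114996}{105363732019} \approx 0.36319$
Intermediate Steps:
$\frac{-178721 + \frac{1}{428233}}{D + 799 \left(-58\right)} = \frac{-178721 + \frac{1}{428233}}{-445744 + 799 \left(-58\right)} = \frac{-178721 + \frac{1}{428233}}{-445744 - 46342} = - \frac{76534229992}{428233 \left(-492086\right)} = \left(- \frac{76534229992}{428233}\right) \left(- \frac{1}{492086}\right) = \frac{38267114996}{105363732019}$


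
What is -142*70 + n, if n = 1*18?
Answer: -9922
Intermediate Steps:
n = 18
-142*70 + n = -142*70 + 18 = -9940 + 18 = -9922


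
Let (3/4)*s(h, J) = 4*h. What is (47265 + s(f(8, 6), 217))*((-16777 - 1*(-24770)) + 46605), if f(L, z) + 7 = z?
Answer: 7740849842/3 ≈ 2.5803e+9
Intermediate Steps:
f(L, z) = -7 + z
s(h, J) = 16*h/3 (s(h, J) = 4*(4*h)/3 = 16*h/3)
(47265 + s(f(8, 6), 217))*((-16777 - 1*(-24770)) + 46605) = (47265 + 16*(-7 + 6)/3)*((-16777 - 1*(-24770)) + 46605) = (47265 + (16/3)*(-1))*((-16777 + 24770) + 46605) = (47265 - 16/3)*(7993 + 46605) = (141779/3)*54598 = 7740849842/3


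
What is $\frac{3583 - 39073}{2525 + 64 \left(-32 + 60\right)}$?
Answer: $- \frac{11830}{1439} \approx -8.221$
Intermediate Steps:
$\frac{3583 - 39073}{2525 + 64 \left(-32 + 60\right)} = - \frac{35490}{2525 + 64 \cdot 28} = - \frac{35490}{2525 + 1792} = - \frac{35490}{4317} = \left(-35490\right) \frac{1}{4317} = - \frac{11830}{1439}$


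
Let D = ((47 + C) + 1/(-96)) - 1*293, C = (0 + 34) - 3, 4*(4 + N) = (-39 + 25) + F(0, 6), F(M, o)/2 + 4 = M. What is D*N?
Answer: 392179/192 ≈ 2042.6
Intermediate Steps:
F(M, o) = -8 + 2*M
N = -19/2 (N = -4 + ((-39 + 25) + (-8 + 2*0))/4 = -4 + (-14 + (-8 + 0))/4 = -4 + (-14 - 8)/4 = -4 + (¼)*(-22) = -4 - 11/2 = -19/2 ≈ -9.5000)
C = 31 (C = 34 - 3 = 31)
D = -20641/96 (D = ((47 + 31) + 1/(-96)) - 1*293 = (78 - 1/96) - 293 = 7487/96 - 293 = -20641/96 ≈ -215.01)
D*N = -20641/96*(-19/2) = 392179/192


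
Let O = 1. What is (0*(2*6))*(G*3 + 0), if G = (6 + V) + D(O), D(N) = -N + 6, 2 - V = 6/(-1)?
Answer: 0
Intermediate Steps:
V = 8 (V = 2 - 6/(-1) = 2 - 6*(-1) = 2 - 1*(-6) = 2 + 6 = 8)
D(N) = 6 - N
G = 19 (G = (6 + 8) + (6 - 1*1) = 14 + (6 - 1) = 14 + 5 = 19)
(0*(2*6))*(G*3 + 0) = (0*(2*6))*(19*3 + 0) = (0*12)*(57 + 0) = 0*57 = 0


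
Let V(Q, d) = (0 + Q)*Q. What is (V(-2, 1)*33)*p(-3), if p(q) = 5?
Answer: 660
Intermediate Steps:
V(Q, d) = Q² (V(Q, d) = Q*Q = Q²)
(V(-2, 1)*33)*p(-3) = ((-2)²*33)*5 = (4*33)*5 = 132*5 = 660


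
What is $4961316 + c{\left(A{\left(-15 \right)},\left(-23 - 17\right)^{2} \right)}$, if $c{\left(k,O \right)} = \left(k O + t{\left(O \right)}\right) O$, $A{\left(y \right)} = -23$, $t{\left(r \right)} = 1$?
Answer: $-53917084$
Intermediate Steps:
$c{\left(k,O \right)} = O \left(1 + O k\right)$ ($c{\left(k,O \right)} = \left(k O + 1\right) O = \left(O k + 1\right) O = \left(1 + O k\right) O = O \left(1 + O k\right)$)
$4961316 + c{\left(A{\left(-15 \right)},\left(-23 - 17\right)^{2} \right)} = 4961316 + \left(-23 - 17\right)^{2} \left(1 + \left(-23 - 17\right)^{2} \left(-23\right)\right) = 4961316 + \left(-40\right)^{2} \left(1 + \left(-40\right)^{2} \left(-23\right)\right) = 4961316 + 1600 \left(1 + 1600 \left(-23\right)\right) = 4961316 + 1600 \left(1 - 36800\right) = 4961316 + 1600 \left(-36799\right) = 4961316 - 58878400 = -53917084$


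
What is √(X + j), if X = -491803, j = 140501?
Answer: I*√351302 ≈ 592.71*I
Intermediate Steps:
√(X + j) = √(-491803 + 140501) = √(-351302) = I*√351302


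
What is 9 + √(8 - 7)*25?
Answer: 34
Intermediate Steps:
9 + √(8 - 7)*25 = 9 + √1*25 = 9 + 1*25 = 9 + 25 = 34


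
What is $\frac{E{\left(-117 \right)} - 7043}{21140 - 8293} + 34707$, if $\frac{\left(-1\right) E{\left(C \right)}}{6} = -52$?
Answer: $\frac{445874098}{12847} \approx 34707.0$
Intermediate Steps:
$E{\left(C \right)} = 312$ ($E{\left(C \right)} = \left(-6\right) \left(-52\right) = 312$)
$\frac{E{\left(-117 \right)} - 7043}{21140 - 8293} + 34707 = \frac{312 - 7043}{21140 - 8293} + 34707 = - \frac{6731}{12847} + 34707 = \frac{445874098}{12847}$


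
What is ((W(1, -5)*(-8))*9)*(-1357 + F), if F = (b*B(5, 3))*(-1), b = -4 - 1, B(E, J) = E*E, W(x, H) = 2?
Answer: 177408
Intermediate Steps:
B(E, J) = E²
b = -5
F = 125 (F = -5*5²*(-1) = -5*25*(-1) = -125*(-1) = 125)
((W(1, -5)*(-8))*9)*(-1357 + F) = ((2*(-8))*9)*(-1357 + 125) = -16*9*(-1232) = -144*(-1232) = 177408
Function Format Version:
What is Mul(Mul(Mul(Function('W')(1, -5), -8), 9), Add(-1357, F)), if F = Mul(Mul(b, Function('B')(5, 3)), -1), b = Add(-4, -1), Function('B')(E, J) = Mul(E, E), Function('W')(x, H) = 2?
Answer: 177408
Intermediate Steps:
Function('B')(E, J) = Pow(E, 2)
b = -5
F = 125 (F = Mul(Mul(-5, Pow(5, 2)), -1) = Mul(Mul(-5, 25), -1) = Mul(-125, -1) = 125)
Mul(Mul(Mul(Function('W')(1, -5), -8), 9), Add(-1357, F)) = Mul(Mul(Mul(2, -8), 9), Add(-1357, 125)) = Mul(Mul(-16, 9), -1232) = Mul(-144, -1232) = 177408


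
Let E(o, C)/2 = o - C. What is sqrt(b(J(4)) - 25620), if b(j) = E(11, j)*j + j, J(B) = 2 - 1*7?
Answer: 3*I*sqrt(2865) ≈ 160.58*I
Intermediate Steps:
J(B) = -5 (J(B) = 2 - 7 = -5)
E(o, C) = -2*C + 2*o (E(o, C) = 2*(o - C) = -2*C + 2*o)
b(j) = j + j*(22 - 2*j) (b(j) = (-2*j + 2*11)*j + j = (-2*j + 22)*j + j = (22 - 2*j)*j + j = j*(22 - 2*j) + j = j + j*(22 - 2*j))
sqrt(b(J(4)) - 25620) = sqrt(-5*(23 - 2*(-5)) - 25620) = sqrt(-5*(23 + 10) - 25620) = sqrt(-5*33 - 25620) = sqrt(-165 - 25620) = sqrt(-25785) = 3*I*sqrt(2865)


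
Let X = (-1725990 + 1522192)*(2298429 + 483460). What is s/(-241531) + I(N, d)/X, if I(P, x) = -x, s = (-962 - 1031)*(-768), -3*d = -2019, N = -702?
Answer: -867777196593708965/136934409828760082 ≈ -6.3372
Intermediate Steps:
d = 673 (d = -⅓*(-2019) = 673)
s = 1530624 (s = -1993*(-768) = 1530624)
X = -566943414422 (X = -203798*2781889 = -566943414422)
s/(-241531) + I(N, d)/X = 1530624/(-241531) - 1*673/(-566943414422) = 1530624*(-1/241531) - 673*(-1/566943414422) = -1530624/241531 + 673/566943414422 = -867777196593708965/136934409828760082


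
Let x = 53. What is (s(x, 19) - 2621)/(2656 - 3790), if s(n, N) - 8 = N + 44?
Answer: 425/189 ≈ 2.2487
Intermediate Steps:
s(n, N) = 52 + N (s(n, N) = 8 + (N + 44) = 8 + (44 + N) = 52 + N)
(s(x, 19) - 2621)/(2656 - 3790) = ((52 + 19) - 2621)/(2656 - 3790) = (71 - 2621)/(-1134) = -2550*(-1/1134) = 425/189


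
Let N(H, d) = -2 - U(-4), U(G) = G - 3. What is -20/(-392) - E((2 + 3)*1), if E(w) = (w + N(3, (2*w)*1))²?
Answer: -9795/98 ≈ -99.949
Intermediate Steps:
U(G) = -3 + G
N(H, d) = 5 (N(H, d) = -2 - (-3 - 4) = -2 - 1*(-7) = -2 + 7 = 5)
E(w) = (5 + w)² (E(w) = (w + 5)² = (5 + w)²)
-20/(-392) - E((2 + 3)*1) = -20/(-392) - (5 + (2 + 3)*1)² = -20*(-1/392) - (5 + 5*1)² = 5/98 - (5 + 5)² = 5/98 - 1*10² = 5/98 - 1*100 = 5/98 - 100 = -9795/98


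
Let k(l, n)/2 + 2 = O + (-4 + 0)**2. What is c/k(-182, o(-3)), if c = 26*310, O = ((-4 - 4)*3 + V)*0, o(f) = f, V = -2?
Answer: 2015/7 ≈ 287.86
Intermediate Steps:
O = 0 (O = ((-4 - 4)*3 - 2)*0 = (-8*3 - 2)*0 = (-24 - 2)*0 = -26*0 = 0)
k(l, n) = 28 (k(l, n) = -4 + 2*(0 + (-4 + 0)**2) = -4 + 2*(0 + (-4)**2) = -4 + 2*(0 + 16) = -4 + 2*16 = -4 + 32 = 28)
c = 8060
c/k(-182, o(-3)) = 8060/28 = 8060*(1/28) = 2015/7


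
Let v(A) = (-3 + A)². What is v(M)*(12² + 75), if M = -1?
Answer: 3504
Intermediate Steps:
v(M)*(12² + 75) = (-3 - 1)²*(12² + 75) = (-4)²*(144 + 75) = 16*219 = 3504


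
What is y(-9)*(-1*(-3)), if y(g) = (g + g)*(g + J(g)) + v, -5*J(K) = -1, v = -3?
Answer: 2331/5 ≈ 466.20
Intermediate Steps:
J(K) = ⅕ (J(K) = -⅕*(-1) = ⅕)
y(g) = -3 + 2*g*(⅕ + g) (y(g) = (g + g)*(g + ⅕) - 3 = (2*g)*(⅕ + g) - 3 = 2*g*(⅕ + g) - 3 = -3 + 2*g*(⅕ + g))
y(-9)*(-1*(-3)) = (-3 + 2*(-9)² + (⅖)*(-9))*(-1*(-3)) = (-3 + 2*81 - 18/5)*3 = (-3 + 162 - 18/5)*3 = (777/5)*3 = 2331/5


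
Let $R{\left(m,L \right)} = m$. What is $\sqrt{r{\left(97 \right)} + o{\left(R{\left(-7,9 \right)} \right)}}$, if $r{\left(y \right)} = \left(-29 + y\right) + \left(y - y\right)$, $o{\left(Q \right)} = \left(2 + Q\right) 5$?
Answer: $\sqrt{43} \approx 6.5574$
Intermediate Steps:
$o{\left(Q \right)} = 10 + 5 Q$
$r{\left(y \right)} = -29 + y$ ($r{\left(y \right)} = \left(-29 + y\right) + 0 = -29 + y$)
$\sqrt{r{\left(97 \right)} + o{\left(R{\left(-7,9 \right)} \right)}} = \sqrt{\left(-29 + 97\right) + \left(10 + 5 \left(-7\right)\right)} = \sqrt{68 + \left(10 - 35\right)} = \sqrt{68 - 25} = \sqrt{43}$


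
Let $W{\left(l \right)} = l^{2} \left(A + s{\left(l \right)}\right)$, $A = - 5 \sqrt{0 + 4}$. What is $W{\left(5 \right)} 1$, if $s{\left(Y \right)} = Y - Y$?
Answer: $-250$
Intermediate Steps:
$s{\left(Y \right)} = 0$
$A = -10$ ($A = - 5 \sqrt{4} = \left(-5\right) 2 = -10$)
$W{\left(l \right)} = - 10 l^{2}$ ($W{\left(l \right)} = l^{2} \left(-10 + 0\right) = l^{2} \left(-10\right) = - 10 l^{2}$)
$W{\left(5 \right)} 1 = - 10 \cdot 5^{2} \cdot 1 = \left(-10\right) 25 \cdot 1 = \left(-250\right) 1 = -250$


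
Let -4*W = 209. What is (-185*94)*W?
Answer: 1817255/2 ≈ 9.0863e+5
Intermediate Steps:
W = -209/4 (W = -¼*209 = -209/4 ≈ -52.250)
(-185*94)*W = -185*94*(-209/4) = -17390*(-209/4) = 1817255/2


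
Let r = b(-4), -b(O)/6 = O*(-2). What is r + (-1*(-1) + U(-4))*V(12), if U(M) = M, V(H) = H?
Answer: -84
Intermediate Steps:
b(O) = 12*O (b(O) = -6*O*(-2) = -(-12)*O = 12*O)
r = -48 (r = 12*(-4) = -48)
r + (-1*(-1) + U(-4))*V(12) = -48 + (-1*(-1) - 4)*12 = -48 + (1 - 4)*12 = -48 - 3*12 = -48 - 36 = -84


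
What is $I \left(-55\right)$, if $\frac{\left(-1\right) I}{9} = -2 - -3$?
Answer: $495$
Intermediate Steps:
$I = -9$ ($I = - 9 \left(-2 - -3\right) = - 9 \left(-2 + 3\right) = \left(-9\right) 1 = -9$)
$I \left(-55\right) = \left(-9\right) \left(-55\right) = 495$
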